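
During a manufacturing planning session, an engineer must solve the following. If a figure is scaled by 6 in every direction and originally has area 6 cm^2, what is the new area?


Linear scale factor k = 6
Original area = 6 cm^2
Rule: under a linear scaling by k, areas scale by k^2.
k^2 = 6^2 = 36
New area = 6 * 36
New area = 216
216 cm^2


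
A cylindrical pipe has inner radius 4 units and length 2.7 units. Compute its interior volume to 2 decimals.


Shape: cylinder
Radius r = 4 units, Height h = 2.7 units
Formula: V = pi * r^2 * h
r^2 = 16
V = pi * 16 * 2.7
V = 43.2 * pi
V = 135.72
135.72 units^3


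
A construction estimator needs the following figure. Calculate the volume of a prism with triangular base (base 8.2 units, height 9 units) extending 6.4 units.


Shape: triangular prism
Triangle base = 8.2 units, triangle height = 9 units, prism length L = 6.4 units
Formula: V = (1/2 * b * h_tri) * L
Cross-section area = 0.5 * 8.2 * 9 = 36.9
V = 36.9 * 6.4
V = 236.16
236.16 units^3


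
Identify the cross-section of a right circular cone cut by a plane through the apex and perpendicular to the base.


Solid: right circular cone
Cutting plane: through the apex and perpendicular to the base
Visualize the intersection of the plane with the solid's surface.
The boundary of the cut region is a isosceles triangle.
isosceles triangle


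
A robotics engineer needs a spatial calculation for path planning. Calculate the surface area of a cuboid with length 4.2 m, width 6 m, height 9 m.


Shape: rectangular prism
l = 4.2 m, w = 6 m, h = 9 m
Formula: SA = 2(lw + lh + wh)
lw = 25.2, lh = 37.8, wh = 54
lw + lh + wh = 117
SA = 2 * 117
SA = 234
234 m^2


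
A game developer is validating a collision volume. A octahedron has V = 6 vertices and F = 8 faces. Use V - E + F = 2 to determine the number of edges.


Polyhedron: octahedron
Euler's formula for convex polyhedra: V - E + F = 2
Given: V = 6 vertices and F = 8 faces
Solve for E:
E = V + F - 2 = 6 + 8 - 2 = 12
12 edges


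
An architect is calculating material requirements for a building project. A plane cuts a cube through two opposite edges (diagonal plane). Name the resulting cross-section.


Solid: cube
Cutting plane: through two opposite edges (diagonal plane)
Visualize the intersection of the plane with the solid's surface.
The boundary of the cut region is a rectangle.
rectangle


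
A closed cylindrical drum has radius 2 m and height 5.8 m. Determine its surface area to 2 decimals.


Shape: closed cylinder
Radius r = 2 m, Height h = 5.8 m
Formula: SA = 2*pi*r^2 + 2*pi*r*h = 2*pi*r*(r + h)
r + h = 7.8
2 * r * (r + h) = 2 * 2 * 7.8 = 31.2
SA = 31.2 * pi
SA = 98.02
98.02 m^2


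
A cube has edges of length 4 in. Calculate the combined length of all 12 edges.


Shape: cube
Side s = 4 in
A cube has 12 edges, all equal.
Formula: total edge length = 12 * s
Total = 12 * 4
Total = 48
48 in


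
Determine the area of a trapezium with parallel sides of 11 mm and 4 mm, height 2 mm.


Shape: trapezoid
Parallel sides a = 11 mm, b = 4 mm; Height h = 2 mm
Formula: A = (a + b) * h / 2
a + b = 11 + 4 = 15
A = 15 * 2 / 2
A = 30 / 2
A = 15
15 mm^2


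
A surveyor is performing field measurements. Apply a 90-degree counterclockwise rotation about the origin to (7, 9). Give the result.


Transformation: rotation about the origin
Original point: (7, 9)
Rule for 90 deg counterclockwise: (x, y) -> (-y, x)
Apply: (7, 9) -> (-9, 7)
(-9, 7)


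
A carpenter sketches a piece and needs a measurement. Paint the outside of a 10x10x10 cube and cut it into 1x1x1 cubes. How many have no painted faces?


Large cube: 10 x 10 x 10, cut into unit cubes.
n = 10, so n - 2 = 8
Unpainted cubes form the interior (n - 2)^3 block.
(n - 2)^3 = 8^3 = 512
512 unit cubes


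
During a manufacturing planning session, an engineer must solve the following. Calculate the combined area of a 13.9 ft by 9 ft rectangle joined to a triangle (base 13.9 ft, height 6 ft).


Composite shape: rectangle + triangle
Rectangle area = 13.9 * 9 = 125.1
Triangle area = 0.5 * 13.9 * 6 = 41.7
Total = 125.1 + 41.7
Total = 166.8
166.8 ft^2


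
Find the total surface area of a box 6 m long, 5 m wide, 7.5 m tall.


Shape: rectangular prism
l = 6 m, w = 5 m, h = 7.5 m
Formula: SA = 2(lw + lh + wh)
lw = 30, lh = 45, wh = 37.5
lw + lh + wh = 112.5
SA = 2 * 112.5
SA = 225
225 m^2


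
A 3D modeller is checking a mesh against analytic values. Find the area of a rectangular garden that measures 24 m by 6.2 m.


Shape: rectangle
Length l = 24 m, Width w = 6.2 m
Formula: A = l * w
A = 24 * 6.2
A = 148.8
148.8 m^2


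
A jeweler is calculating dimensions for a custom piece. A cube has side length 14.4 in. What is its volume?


Shape: cube
Side s = 14.4 in
Formula: V = s^3
V = 14.4 * 14.4 * 14.4
V = 207.36 * 14.4
V = 2985.984
2985.984 in^3


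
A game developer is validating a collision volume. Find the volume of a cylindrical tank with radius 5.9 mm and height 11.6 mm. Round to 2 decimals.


Shape: cylinder
Radius r = 5.9 mm, Height h = 11.6 mm
Formula: V = pi * r^2 * h
r^2 = 34.81
V = pi * 34.81 * 11.6
V = 403.796 * pi
V = 1268.56
1268.56 mm^3


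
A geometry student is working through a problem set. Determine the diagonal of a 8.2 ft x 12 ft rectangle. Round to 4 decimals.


Shape: rectangle (diagonal via Pythagoras)
Sides: 8.2 ft and 12 ft
Formula: d = sqrt(l^2 + w^2)
l^2 = 67.24, w^2 = 144
l^2 + w^2 = 211.24
d = sqrt(211.24)
d = 14.5341
14.5341 ft


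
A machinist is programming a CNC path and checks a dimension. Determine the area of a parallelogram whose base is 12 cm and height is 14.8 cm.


Shape: parallelogram
Base b = 12 cm, Height h = 14.8 cm
Formula: A = b * h
A = 12 * 14.8
A = 177.6
177.6 cm^2


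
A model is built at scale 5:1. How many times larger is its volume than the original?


Linear scale factor k = 5
Rule: under a linear scaling by k, volumes scale by k^3.
k^3 = 5 * 5 * 5
k^3 = 25 * 5
k^3 = 125
Volume scales by a factor of 125.
125 (dimensionless)


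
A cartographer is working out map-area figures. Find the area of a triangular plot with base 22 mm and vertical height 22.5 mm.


Shape: triangle
Base b = 22 mm, Height h = 22.5 mm
Formula: A = (1/2) * b * h
A = 0.5 * 22 * 22.5
A = 0.5 * 495
A = 247.5
247.5 mm^2


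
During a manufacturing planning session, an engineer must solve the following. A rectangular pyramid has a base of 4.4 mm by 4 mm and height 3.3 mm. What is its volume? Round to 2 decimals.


Shape: rectangular pyramid
Base: 4.4 mm x 4 mm, Height h = 3.3 mm
Formula: V = (1/3) * base_area * h
base_area = 4.4 * 4 = 17.6
base_area * h = 17.6 * 3.3 = 58.08
V = 58.08 / 3
V = 19.36
19.36 mm^3


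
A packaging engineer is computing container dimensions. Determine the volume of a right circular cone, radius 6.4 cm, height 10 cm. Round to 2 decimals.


Shape: cone
Radius r = 6.4 cm, Height h = 10 cm
Formula: V = (1/3) * pi * r^2 * h
r^2 = 40.96
pi * r^2 * h = pi * 40.96 * 10 = 409.6 * pi
V = 409.6 * pi / 3
V = 428.93
428.93 cm^3


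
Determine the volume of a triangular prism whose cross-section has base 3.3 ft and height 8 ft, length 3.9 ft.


Shape: triangular prism
Triangle base = 3.3 ft, triangle height = 8 ft, prism length L = 3.9 ft
Formula: V = (1/2 * b * h_tri) * L
Cross-section area = 0.5 * 3.3 * 8 = 13.2
V = 13.2 * 3.9
V = 51.48
51.48 ft^3


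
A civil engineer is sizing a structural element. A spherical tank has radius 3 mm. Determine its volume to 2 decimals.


Shape: sphere
Radius r = 3 mm
Formula: V = (4/3) * pi * r^3
r^3 = 27
(4/3) * 27 = 36
V = 36 * pi
V = 113.1
113.1 mm^3


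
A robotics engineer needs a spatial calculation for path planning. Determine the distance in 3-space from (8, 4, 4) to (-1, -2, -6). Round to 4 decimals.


3D distance between two points
P1 = (8, 4, 4), P2 = (-1, -2, -6)
Formula: d = sqrt((x2-x1)^2 + (y2-y1)^2 + (z2-z1)^2)
dx = -1 - 8 = -9
dy = -2 - 4 = -6
dz = -6 - 4 = -10
dx^2 + dy^2 + dz^2 = 81 + 36 + 100 = 217
d = sqrt(217)
d = 14.7309
14.7309 units


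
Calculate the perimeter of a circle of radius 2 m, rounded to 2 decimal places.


Shape: circle
Radius r = 2 m
Formula: C = 2 * pi * r
C = 2 * pi * 2
C = 4 * pi
C = 12.57
12.57 m


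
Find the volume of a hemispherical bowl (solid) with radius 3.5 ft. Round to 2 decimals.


Shape: hemisphere (half of a sphere)
Radius r = 3.5 ft
Formula: V = (1/2) * (4/3) * pi * r^3 = (2/3) * pi * r^3
r^3 = 42.875
(2/3) * 42.875 = 28.583333
V = 28.583333 * pi
V = 89.8
89.8 ft^3


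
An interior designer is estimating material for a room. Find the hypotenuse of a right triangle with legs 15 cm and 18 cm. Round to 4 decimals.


Shape: right triangle
Legs a = 15 cm, b = 18 cm
Formula: c = sqrt(a^2 + b^2)
a^2 = 225, b^2 = 324
a^2 + b^2 = 549
c = sqrt(549)
c = 23.4307
23.4307 cm


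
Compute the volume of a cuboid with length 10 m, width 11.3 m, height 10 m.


Shape: rectangular prism
l = 10 m, w = 11.3 m, h = 10 m
Formula: V = l * w * h
V = 10 * 11.3 * 10
V = 113 * 10
V = 1130
1130 m^3


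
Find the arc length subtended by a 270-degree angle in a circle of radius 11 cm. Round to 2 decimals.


Shape: circular arc
Radius r = 11 cm, Angle = 270 degrees
Formula: L = (angle/360) * 2 * pi * r
2 * pi * r = 22 * pi
L = (270/360) * 22 * pi
L = 16.5 * pi
L = 51.84
51.84 cm


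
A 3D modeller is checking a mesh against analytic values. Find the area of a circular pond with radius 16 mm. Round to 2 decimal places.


Shape: circle
Radius r = 16 mm
Formula: A = pi * r^2
r^2 = 16^2 = 256
A = pi * 256
A = 804.25
804.25 mm^2


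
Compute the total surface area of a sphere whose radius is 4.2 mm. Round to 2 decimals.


Shape: sphere
Radius r = 4.2 mm
Formula: SA = 4 * pi * r^2
r^2 = 17.64
SA = 4 * pi * 17.64
SA = 70.56 * pi
SA = 221.67
221.67 mm^2


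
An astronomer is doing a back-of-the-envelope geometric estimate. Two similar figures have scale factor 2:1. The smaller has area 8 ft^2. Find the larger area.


Linear scale factor k = 2
Original area = 8 ft^2
Rule: under a linear scaling by k, areas scale by k^2.
k^2 = 2^2 = 4
New area = 8 * 4
New area = 32
32 ft^2


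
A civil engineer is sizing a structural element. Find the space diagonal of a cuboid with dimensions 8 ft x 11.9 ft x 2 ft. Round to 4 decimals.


Shape: rectangular box (space diagonal)
l = 8 ft, w = 11.9 ft, h = 2 ft
Visualize: the diagonal of the base, then a right triangle with that diagonal and the height.
Formula: d = sqrt(l^2 + w^2 + h^2)
l^2 + w^2 + h^2 = 64 + 141.61 + 4 = 209.61
d = sqrt(209.61)
d = 14.4779
14.4779 ft


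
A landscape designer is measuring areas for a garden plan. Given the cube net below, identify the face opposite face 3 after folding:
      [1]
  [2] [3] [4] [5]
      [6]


Net: cross layout. Take square 3 as the base (bottom).
Fold the four squares in the horizontal row up around 3: 2 -> left, 4 -> right, 5 wraps to the top.
Fold 1 and 6 up from 3: 1 -> back, 6 -> front.
Opposite pairs are therefore: (1, 6), (2, 4), (3, 5).
Face 3 is opposite face 5.
face 5


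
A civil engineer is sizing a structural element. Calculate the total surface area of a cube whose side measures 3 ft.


Shape: cube
Side s = 3 ft
A cube has 6 square faces.
Formula: SA = 6 * s^2
s^2 = 9
SA = 6 * 9
SA = 54
54 ft^2


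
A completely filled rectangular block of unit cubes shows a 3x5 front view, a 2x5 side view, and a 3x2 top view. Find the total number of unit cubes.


Orthographic views of a solid rectangular block:
Front view 3 x 5 -> length = 3, height = 5
Side view 2 x 5 -> width = 2, height = 5 (consistent)
Top view 3 x 2 -> confirms length = 3, width = 2
The block is 3 x 2 x 5.
Total unit cubes = 3 * 2 * 5 = 30
30 unit cubes


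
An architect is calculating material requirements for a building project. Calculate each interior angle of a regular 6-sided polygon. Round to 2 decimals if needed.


Shape: regular hexagon (6 sides)
Formula: interior angle = (n - 2) * 180 / n
(n - 2) = 4
(n - 2) * 180 = 720
angle = 720 / 6
angle = 120
120 degrees


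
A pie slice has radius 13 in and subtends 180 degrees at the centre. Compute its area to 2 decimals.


Shape: circular sector
Radius r = 13 in, Angle = 180 degrees
Formula: A = (angle/360) * pi * r^2
r^2 = 169
Fraction of circle = 180/360
A = (180/360) * pi * 169
A = 84.5 * pi
A = 265.46
265.46 in^2


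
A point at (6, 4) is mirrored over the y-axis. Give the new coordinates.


Transformation: reflection
Original point: (6, 4)
Rule for reflection over the y-axis: (x, y) -> (-x, y)
Apply: (6, 4) -> (-6, 4)
(-6, 4)


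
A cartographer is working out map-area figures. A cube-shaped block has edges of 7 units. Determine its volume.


Shape: cube
Side s = 7 units
Formula: V = s^3
V = 7 * 7 * 7
V = 49 * 7
V = 343
343 units^3


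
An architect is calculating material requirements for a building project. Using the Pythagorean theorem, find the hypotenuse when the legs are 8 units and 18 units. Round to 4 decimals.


Shape: right triangle
Legs a = 8 units, b = 18 units
Formula: c = sqrt(a^2 + b^2)
a^2 = 64, b^2 = 324
a^2 + b^2 = 388
c = sqrt(388)
c = 19.6977
19.6977 units


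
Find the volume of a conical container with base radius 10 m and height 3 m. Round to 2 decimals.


Shape: cone
Radius r = 10 m, Height h = 3 m
Formula: V = (1/3) * pi * r^2 * h
r^2 = 100
pi * r^2 * h = pi * 100 * 3 = 300 * pi
V = 300 * pi / 3
V = 314.16
314.16 m^3


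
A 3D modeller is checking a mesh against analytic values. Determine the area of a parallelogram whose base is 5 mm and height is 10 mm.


Shape: parallelogram
Base b = 5 mm, Height h = 10 mm
Formula: A = b * h
A = 5 * 10
A = 50
50 mm^2


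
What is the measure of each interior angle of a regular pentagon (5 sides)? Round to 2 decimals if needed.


Shape: regular pentagon (5 sides)
Formula: interior angle = (n - 2) * 180 / n
(n - 2) = 3
(n - 2) * 180 = 540
angle = 540 / 5
angle = 108
108 degrees


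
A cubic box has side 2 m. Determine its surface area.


Shape: cube
Side s = 2 m
A cube has 6 square faces.
Formula: SA = 6 * s^2
s^2 = 4
SA = 6 * 4
SA = 24
24 m^2


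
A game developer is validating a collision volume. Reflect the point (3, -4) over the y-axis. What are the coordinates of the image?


Transformation: reflection
Original point: (3, -4)
Rule for reflection over the y-axis: (x, y) -> (-x, y)
Apply: (3, -4) -> (-3, -4)
(-3, -4)


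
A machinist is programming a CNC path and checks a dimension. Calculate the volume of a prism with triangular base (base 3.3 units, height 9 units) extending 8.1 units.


Shape: triangular prism
Triangle base = 3.3 units, triangle height = 9 units, prism length L = 8.1 units
Formula: V = (1/2 * b * h_tri) * L
Cross-section area = 0.5 * 3.3 * 9 = 14.85
V = 14.85 * 8.1
V = 120.285
120.285 units^3


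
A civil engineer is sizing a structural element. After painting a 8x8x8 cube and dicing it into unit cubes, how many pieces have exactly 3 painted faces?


Large cube: 8 x 8 x 8, cut into unit cubes.
Cubes with 3 painted faces are at the corners. A cube always has 8 corners.
Count = 8
8 unit cubes


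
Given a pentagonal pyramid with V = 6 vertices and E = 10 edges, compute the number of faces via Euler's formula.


Polyhedron: pentagonal pyramid
Euler's formula for convex polyhedra: V - E + F = 2
Given: V = 6 vertices and E = 10 edges
Solve for F:
F = 2 + E - V = 2 + 10 - 6 = 6
6 faces


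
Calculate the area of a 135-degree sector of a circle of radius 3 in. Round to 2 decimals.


Shape: circular sector
Radius r = 3 in, Angle = 135 degrees
Formula: A = (angle/360) * pi * r^2
r^2 = 9
Fraction of circle = 135/360
A = (135/360) * pi * 9
A = 3.375 * pi
A = 10.6
10.6 in^2


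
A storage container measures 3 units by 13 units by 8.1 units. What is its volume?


Shape: rectangular prism
l = 3 units, w = 13 units, h = 8.1 units
Formula: V = l * w * h
V = 3 * 13 * 8.1
V = 39 * 8.1
V = 315.9
315.9 units^3


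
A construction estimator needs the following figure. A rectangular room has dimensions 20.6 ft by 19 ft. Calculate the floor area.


Shape: rectangle
Length l = 20.6 ft, Width w = 19 ft
Formula: A = l * w
A = 20.6 * 19
A = 391.4
391.4 ft^2


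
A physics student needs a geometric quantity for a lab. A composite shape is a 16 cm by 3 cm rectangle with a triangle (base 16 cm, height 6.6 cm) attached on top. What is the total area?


Composite shape: rectangle + triangle
Rectangle area = 16 * 3 = 48
Triangle area = 0.5 * 16 * 6.6 = 52.8
Total = 48 + 52.8
Total = 100.8
100.8 cm^2


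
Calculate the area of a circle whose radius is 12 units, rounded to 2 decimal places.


Shape: circle
Radius r = 12 units
Formula: A = pi * r^2
r^2 = 12^2 = 144
A = pi * 144
A = 452.39
452.39 units^2


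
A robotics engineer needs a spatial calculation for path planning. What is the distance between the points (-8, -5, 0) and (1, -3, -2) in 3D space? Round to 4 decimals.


3D distance between two points
P1 = (-8, -5, 0), P2 = (1, -3, -2)
Formula: d = sqrt((x2-x1)^2 + (y2-y1)^2 + (z2-z1)^2)
dx = 1 - -8 = 9
dy = -3 - -5 = 2
dz = -2 - 0 = -2
dx^2 + dy^2 + dz^2 = 81 + 4 + 4 = 89
d = sqrt(89)
d = 9.434
9.434 units


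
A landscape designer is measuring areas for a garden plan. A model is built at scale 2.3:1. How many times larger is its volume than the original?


Linear scale factor k = 2.3
Rule: under a linear scaling by k, volumes scale by k^3.
k^3 = 2.3 * 2.3 * 2.3
k^3 = 5.29 * 2.3
k^3 = 12.167
Volume scales by a factor of 12.167.
12.167 (dimensionless)


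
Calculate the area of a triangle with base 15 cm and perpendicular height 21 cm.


Shape: triangle
Base b = 15 cm, Height h = 21 cm
Formula: A = (1/2) * b * h
A = 0.5 * 15 * 21
A = 0.5 * 315
A = 157.5
157.5 cm^2


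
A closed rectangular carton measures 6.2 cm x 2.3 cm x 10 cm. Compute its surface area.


Shape: rectangular prism
l = 6.2 cm, w = 2.3 cm, h = 10 cm
Formula: SA = 2(lw + lh + wh)
lw = 14.26, lh = 62, wh = 23
lw + lh + wh = 99.26
SA = 2 * 99.26
SA = 198.52
198.52 cm^2


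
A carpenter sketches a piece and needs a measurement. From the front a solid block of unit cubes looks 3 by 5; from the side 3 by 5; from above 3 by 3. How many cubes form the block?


Orthographic views of a solid rectangular block:
Front view 3 x 5 -> length = 3, height = 5
Side view 3 x 5 -> width = 3, height = 5 (consistent)
Top view 3 x 3 -> confirms length = 3, width = 3
The block is 3 x 3 x 5.
Total unit cubes = 3 * 3 * 5 = 45
45 unit cubes


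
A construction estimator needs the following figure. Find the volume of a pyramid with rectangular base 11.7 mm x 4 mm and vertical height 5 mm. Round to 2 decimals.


Shape: rectangular pyramid
Base: 11.7 mm x 4 mm, Height h = 5 mm
Formula: V = (1/3) * base_area * h
base_area = 11.7 * 4 = 46.8
base_area * h = 46.8 * 5 = 234
V = 234 / 3
V = 78
78 mm^3


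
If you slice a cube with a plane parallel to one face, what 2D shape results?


Solid: cube
Cutting plane: parallel to one face
Visualize the intersection of the plane with the solid's surface.
The boundary of the cut region is a square.
square


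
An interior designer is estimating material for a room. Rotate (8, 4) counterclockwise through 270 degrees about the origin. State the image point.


Transformation: rotation about the origin
Original point: (8, 4)
Rule for 270 deg counterclockwise: (x, y) -> (y, -x)
Apply: (8, 4) -> (4, -8)
(4, -8)


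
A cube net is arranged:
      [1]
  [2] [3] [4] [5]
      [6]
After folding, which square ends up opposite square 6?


Net: cross layout. Take square 3 as the base (bottom).
Fold the four squares in the horizontal row up around 3: 2 -> left, 4 -> right, 5 wraps to the top.
Fold 1 and 6 up from 3: 1 -> back, 6 -> front.
Opposite pairs are therefore: (1, 6), (2, 4), (3, 5).
Face 6 is opposite face 1.
face 1


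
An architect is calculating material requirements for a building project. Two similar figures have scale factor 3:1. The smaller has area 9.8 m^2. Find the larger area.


Linear scale factor k = 3
Original area = 9.8 m^2
Rule: under a linear scaling by k, areas scale by k^2.
k^2 = 3^2 = 9
New area = 9.8 * 9
New area = 88.2
88.2 m^2


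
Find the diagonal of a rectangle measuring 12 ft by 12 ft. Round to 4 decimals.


Shape: rectangle (diagonal via Pythagoras)
Sides: 12 ft and 12 ft
Formula: d = sqrt(l^2 + w^2)
l^2 = 144, w^2 = 144
l^2 + w^2 = 288
d = sqrt(288)
d = 16.9706
16.9706 ft


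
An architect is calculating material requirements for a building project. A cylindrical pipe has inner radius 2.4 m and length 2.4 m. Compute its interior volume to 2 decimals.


Shape: cylinder
Radius r = 2.4 m, Height h = 2.4 m
Formula: V = pi * r^2 * h
r^2 = 5.76
V = pi * 5.76 * 2.4
V = 13.824 * pi
V = 43.43
43.43 m^3


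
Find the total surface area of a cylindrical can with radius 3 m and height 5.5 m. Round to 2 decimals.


Shape: closed cylinder
Radius r = 3 m, Height h = 5.5 m
Formula: SA = 2*pi*r^2 + 2*pi*r*h = 2*pi*r*(r + h)
r + h = 8.5
2 * r * (r + h) = 2 * 3 * 8.5 = 51
SA = 51 * pi
SA = 160.22
160.22 m^2


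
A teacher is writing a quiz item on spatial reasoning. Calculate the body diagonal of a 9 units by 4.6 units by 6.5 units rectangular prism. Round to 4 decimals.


Shape: rectangular box (space diagonal)
l = 9 units, w = 4.6 units, h = 6.5 units
Visualize: the diagonal of the base, then a right triangle with that diagonal and the height.
Formula: d = sqrt(l^2 + w^2 + h^2)
l^2 + w^2 + h^2 = 81 + 21.16 + 42.25 = 144.41
d = sqrt(144.41)
d = 12.0171
12.0171 units


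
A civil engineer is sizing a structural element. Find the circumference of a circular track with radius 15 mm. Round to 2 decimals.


Shape: circle
Radius r = 15 mm
Formula: C = 2 * pi * r
C = 2 * pi * 15
C = 30 * pi
C = 94.25
94.25 mm


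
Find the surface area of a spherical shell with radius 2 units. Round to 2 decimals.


Shape: sphere
Radius r = 2 units
Formula: SA = 4 * pi * r^2
r^2 = 4
SA = 4 * pi * 4
SA = 16 * pi
SA = 50.27
50.27 units^2


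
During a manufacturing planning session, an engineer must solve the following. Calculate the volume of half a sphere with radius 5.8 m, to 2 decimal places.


Shape: hemisphere (half of a sphere)
Radius r = 5.8 m
Formula: V = (1/2) * (4/3) * pi * r^3 = (2/3) * pi * r^3
r^3 = 195.112
(2/3) * 195.112 = 130.074667
V = 130.074667 * pi
V = 408.64
408.64 m^3


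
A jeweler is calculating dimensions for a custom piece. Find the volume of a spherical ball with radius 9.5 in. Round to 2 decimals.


Shape: sphere
Radius r = 9.5 in
Formula: V = (4/3) * pi * r^3
r^3 = 857.375
(4/3) * 857.375 = 1143.166667
V = 1143.166667 * pi
V = 3591.36
3591.36 in^3


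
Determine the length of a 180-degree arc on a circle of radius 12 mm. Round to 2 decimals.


Shape: circular arc
Radius r = 12 mm, Angle = 180 degrees
Formula: L = (angle/360) * 2 * pi * r
2 * pi * r = 24 * pi
L = (180/360) * 24 * pi
L = 12 * pi
L = 37.7
37.7 mm


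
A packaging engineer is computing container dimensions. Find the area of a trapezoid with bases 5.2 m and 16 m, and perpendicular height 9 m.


Shape: trapezoid
Parallel sides a = 5.2 m, b = 16 m; Height h = 9 m
Formula: A = (a + b) * h / 2
a + b = 5.2 + 16 = 21.2
A = 21.2 * 9 / 2
A = 190.8 / 2
A = 95.4
95.4 m^2


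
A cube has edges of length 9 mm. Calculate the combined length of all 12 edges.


Shape: cube
Side s = 9 mm
A cube has 12 edges, all equal.
Formula: total edge length = 12 * s
Total = 12 * 9
Total = 108
108 mm


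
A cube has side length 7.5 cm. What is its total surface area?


Shape: cube
Side s = 7.5 cm
A cube has 6 square faces.
Formula: SA = 6 * s^2
s^2 = 56.25
SA = 6 * 56.25
SA = 337.5
337.5 cm^2


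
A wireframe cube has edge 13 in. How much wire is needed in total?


Shape: cube
Side s = 13 in
A cube has 12 edges, all equal.
Formula: total edge length = 12 * s
Total = 12 * 13
Total = 156
156 in


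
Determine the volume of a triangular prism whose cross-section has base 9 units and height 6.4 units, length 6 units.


Shape: triangular prism
Triangle base = 9 units, triangle height = 6.4 units, prism length L = 6 units
Formula: V = (1/2 * b * h_tri) * L
Cross-section area = 0.5 * 9 * 6.4 = 28.8
V = 28.8 * 6
V = 172.8
172.8 units^3


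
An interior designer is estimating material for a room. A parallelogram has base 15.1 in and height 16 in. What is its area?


Shape: parallelogram
Base b = 15.1 in, Height h = 16 in
Formula: A = b * h
A = 15.1 * 16
A = 241.6
241.6 in^2


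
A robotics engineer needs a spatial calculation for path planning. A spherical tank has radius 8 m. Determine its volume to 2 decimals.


Shape: sphere
Radius r = 8 m
Formula: V = (4/3) * pi * r^3
r^3 = 512
(4/3) * 512 = 682.666667
V = 682.666667 * pi
V = 2144.66
2144.66 m^3


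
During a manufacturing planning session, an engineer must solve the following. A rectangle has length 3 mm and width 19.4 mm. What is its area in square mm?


Shape: rectangle
Length l = 3 mm, Width w = 19.4 mm
Formula: A = l * w
A = 3 * 19.4
A = 58.2
58.2 mm^2


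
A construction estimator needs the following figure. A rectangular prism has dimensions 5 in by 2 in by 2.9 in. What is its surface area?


Shape: rectangular prism
l = 5 in, w = 2 in, h = 2.9 in
Formula: SA = 2(lw + lh + wh)
lw = 10, lh = 14.5, wh = 5.8
lw + lh + wh = 30.3
SA = 2 * 30.3
SA = 60.6
60.6 in^2


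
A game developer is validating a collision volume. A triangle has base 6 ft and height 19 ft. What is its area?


Shape: triangle
Base b = 6 ft, Height h = 19 ft
Formula: A = (1/2) * b * h
A = 0.5 * 6 * 19
A = 0.5 * 114
A = 57
57 ft^2


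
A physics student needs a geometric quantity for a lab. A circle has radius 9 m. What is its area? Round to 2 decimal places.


Shape: circle
Radius r = 9 m
Formula: A = pi * r^2
r^2 = 9^2 = 81
A = pi * 81
A = 254.47
254.47 m^2


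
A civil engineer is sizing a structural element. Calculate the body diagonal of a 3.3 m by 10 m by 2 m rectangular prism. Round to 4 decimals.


Shape: rectangular box (space diagonal)
l = 3.3 m, w = 10 m, h = 2 m
Visualize: the diagonal of the base, then a right triangle with that diagonal and the height.
Formula: d = sqrt(l^2 + w^2 + h^2)
l^2 + w^2 + h^2 = 10.89 + 100 + 4 = 114.89
d = sqrt(114.89)
d = 10.7187
10.7187 m


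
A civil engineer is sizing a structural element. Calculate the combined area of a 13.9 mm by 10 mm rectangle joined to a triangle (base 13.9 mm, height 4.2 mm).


Composite shape: rectangle + triangle
Rectangle area = 13.9 * 10 = 139
Triangle area = 0.5 * 13.9 * 4.2 = 29.19
Total = 139 + 29.19
Total = 168.19
168.19 mm^2


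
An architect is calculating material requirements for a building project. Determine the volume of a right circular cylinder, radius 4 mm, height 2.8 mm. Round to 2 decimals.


Shape: cylinder
Radius r = 4 mm, Height h = 2.8 mm
Formula: V = pi * r^2 * h
r^2 = 16
V = pi * 16 * 2.8
V = 44.8 * pi
V = 140.74
140.74 mm^3


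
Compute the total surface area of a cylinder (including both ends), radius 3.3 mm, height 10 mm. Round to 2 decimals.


Shape: closed cylinder
Radius r = 3.3 mm, Height h = 10 mm
Formula: SA = 2*pi*r^2 + 2*pi*r*h = 2*pi*r*(r + h)
r + h = 13.3
2 * r * (r + h) = 2 * 3.3 * 13.3 = 87.78
SA = 87.78 * pi
SA = 275.77
275.77 mm^2


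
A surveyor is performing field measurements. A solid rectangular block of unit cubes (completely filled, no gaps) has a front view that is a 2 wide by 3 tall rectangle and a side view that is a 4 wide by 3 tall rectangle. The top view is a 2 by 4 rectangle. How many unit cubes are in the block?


Orthographic views of a solid rectangular block:
Front view 2 x 3 -> length = 2, height = 3
Side view 4 x 3 -> width = 4, height = 3 (consistent)
Top view 2 x 4 -> confirms length = 2, width = 4
The block is 2 x 4 x 3.
Total unit cubes = 2 * 4 * 3 = 24
24 unit cubes


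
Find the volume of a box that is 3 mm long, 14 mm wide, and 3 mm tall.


Shape: rectangular prism
l = 3 mm, w = 14 mm, h = 3 mm
Formula: V = l * w * h
V = 3 * 14 * 3
V = 42 * 3
V = 126
126 mm^3


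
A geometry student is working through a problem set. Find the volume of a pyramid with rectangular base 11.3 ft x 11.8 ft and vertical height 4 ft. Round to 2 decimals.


Shape: rectangular pyramid
Base: 11.3 ft x 11.8 ft, Height h = 4 ft
Formula: V = (1/3) * base_area * h
base_area = 11.3 * 11.8 = 133.34
base_area * h = 133.34 * 4 = 533.36
V = 533.36 / 3
V = 177.79
177.79 ft^3


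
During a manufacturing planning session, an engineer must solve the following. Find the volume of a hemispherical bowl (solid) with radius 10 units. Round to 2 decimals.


Shape: hemisphere (half of a sphere)
Radius r = 10 units
Formula: V = (1/2) * (4/3) * pi * r^3 = (2/3) * pi * r^3
r^3 = 1000
(2/3) * 1000 = 666.666667
V = 666.666667 * pi
V = 2094.4
2094.4 units^3


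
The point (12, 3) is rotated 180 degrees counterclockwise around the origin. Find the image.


Transformation: rotation about the origin
Original point: (12, 3)
Rule for 180 deg: (x, y) -> (-x, -y)
Apply: (12, 3) -> (-12, -3)
(-12, -3)


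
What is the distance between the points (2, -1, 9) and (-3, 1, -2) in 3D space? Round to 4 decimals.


3D distance between two points
P1 = (2, -1, 9), P2 = (-3, 1, -2)
Formula: d = sqrt((x2-x1)^2 + (y2-y1)^2 + (z2-z1)^2)
dx = -3 - 2 = -5
dy = 1 - -1 = 2
dz = -2 - 9 = -11
dx^2 + dy^2 + dz^2 = 25 + 4 + 121 = 150
d = sqrt(150)
d = 12.2474
12.2474 units


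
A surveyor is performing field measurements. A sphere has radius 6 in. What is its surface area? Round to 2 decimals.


Shape: sphere
Radius r = 6 in
Formula: SA = 4 * pi * r^2
r^2 = 36
SA = 4 * pi * 36
SA = 144 * pi
SA = 452.39
452.39 in^2


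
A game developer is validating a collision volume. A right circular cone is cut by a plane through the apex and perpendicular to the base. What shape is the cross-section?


Solid: right circular cone
Cutting plane: through the apex and perpendicular to the base
Visualize the intersection of the plane with the solid's surface.
The boundary of the cut region is a isosceles triangle.
isosceles triangle


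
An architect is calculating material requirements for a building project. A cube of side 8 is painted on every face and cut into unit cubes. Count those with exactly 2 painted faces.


Large cube: 8 x 8 x 8, cut into unit cubes.
n = 8, so n - 2 = 6
Cubes with 2 painted faces lie along the edges, excluding corners.
A cube has 12 edges; each contributes (n - 2) = 6 such cubes.
Count = 12 * 6 = 72
72 unit cubes


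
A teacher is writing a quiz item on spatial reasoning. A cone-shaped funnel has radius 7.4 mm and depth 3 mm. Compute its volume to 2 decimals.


Shape: cone
Radius r = 7.4 mm, Height h = 3 mm
Formula: V = (1/3) * pi * r^2 * h
r^2 = 54.76
pi * r^2 * h = pi * 54.76 * 3 = 164.28 * pi
V = 164.28 * pi / 3
V = 172.03
172.03 mm^3


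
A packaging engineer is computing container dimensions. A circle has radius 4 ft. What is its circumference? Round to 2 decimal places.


Shape: circle
Radius r = 4 ft
Formula: C = 2 * pi * r
C = 2 * pi * 4
C = 8 * pi
C = 25.13
25.13 ft


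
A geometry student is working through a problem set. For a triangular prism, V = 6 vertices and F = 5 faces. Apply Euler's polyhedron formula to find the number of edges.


Polyhedron: triangular prism
Euler's formula for convex polyhedra: V - E + F = 2
Given: V = 6 vertices and F = 5 faces
Solve for E:
E = V + F - 2 = 6 + 5 - 2 = 9
9 edges


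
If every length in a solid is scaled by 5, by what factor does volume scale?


Linear scale factor k = 5
Rule: under a linear scaling by k, volumes scale by k^3.
k^3 = 5 * 5 * 5
k^3 = 25 * 5
k^3 = 125
Volume scales by a factor of 125.
125 (dimensionless)


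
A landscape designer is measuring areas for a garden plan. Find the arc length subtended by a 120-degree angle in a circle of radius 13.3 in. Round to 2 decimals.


Shape: circular arc
Radius r = 13.3 in, Angle = 120 degrees
Formula: L = (angle/360) * 2 * pi * r
2 * pi * r = 26.6 * pi
L = (120/360) * 26.6 * pi
L = 8.866667 * pi
L = 27.86
27.86 in


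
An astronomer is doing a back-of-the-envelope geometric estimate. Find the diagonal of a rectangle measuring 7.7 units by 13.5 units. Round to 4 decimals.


Shape: rectangle (diagonal via Pythagoras)
Sides: 7.7 units and 13.5 units
Formula: d = sqrt(l^2 + w^2)
l^2 = 59.29, w^2 = 182.25
l^2 + w^2 = 241.54
d = sqrt(241.54)
d = 15.5416
15.5416 units


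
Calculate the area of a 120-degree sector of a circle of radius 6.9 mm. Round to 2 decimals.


Shape: circular sector
Radius r = 6.9 mm, Angle = 120 degrees
Formula: A = (angle/360) * pi * r^2
r^2 = 47.61
Fraction of circle = 120/360
A = (120/360) * pi * 47.61
A = 15.87 * pi
A = 49.86
49.86 mm^2


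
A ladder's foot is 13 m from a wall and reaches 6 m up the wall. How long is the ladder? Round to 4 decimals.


Shape: right triangle
Legs a = 13 m, b = 6 m
Formula: c = sqrt(a^2 + b^2)
a^2 = 169, b^2 = 36
a^2 + b^2 = 205
c = sqrt(205)
c = 14.3178
14.3178 m


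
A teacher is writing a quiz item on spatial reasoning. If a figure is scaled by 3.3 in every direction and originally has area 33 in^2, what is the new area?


Linear scale factor k = 3.3
Original area = 33 in^2
Rule: under a linear scaling by k, areas scale by k^2.
k^2 = 3.3^2 = 10.89
New area = 33 * 10.89
New area = 359.37
359.37 in^2


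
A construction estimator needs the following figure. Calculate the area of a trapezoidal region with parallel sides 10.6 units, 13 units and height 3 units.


Shape: trapezoid
Parallel sides a = 10.6 units, b = 13 units; Height h = 3 units
Formula: A = (a + b) * h / 2
a + b = 10.6 + 13 = 23.6
A = 23.6 * 3 / 2
A = 70.8 / 2
A = 35.4
35.4 units^2


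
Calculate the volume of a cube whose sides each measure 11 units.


Shape: cube
Side s = 11 units
Formula: V = s^3
V = 11 * 11 * 11
V = 121 * 11
V = 1331
1331 units^3


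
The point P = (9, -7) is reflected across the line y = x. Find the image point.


Transformation: reflection
Original point: (9, -7)
Rule for reflection over y = x: (x, y) -> (y, x)
Apply: (9, -7) -> (-7, 9)
(-7, 9)


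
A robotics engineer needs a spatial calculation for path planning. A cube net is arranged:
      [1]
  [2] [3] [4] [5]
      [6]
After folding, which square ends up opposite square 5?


Net: cross layout. Take square 3 as the base (bottom).
Fold the four squares in the horizontal row up around 3: 2 -> left, 4 -> right, 5 wraps to the top.
Fold 1 and 6 up from 3: 1 -> back, 6 -> front.
Opposite pairs are therefore: (1, 6), (2, 4), (3, 5).
Face 5 is opposite face 3.
face 3


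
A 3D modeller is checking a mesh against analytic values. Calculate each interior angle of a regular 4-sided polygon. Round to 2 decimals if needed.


Shape: regular square (4 sides)
Formula: interior angle = (n - 2) * 180 / n
(n - 2) = 2
(n - 2) * 180 = 360
angle = 360 / 4
angle = 90
90 degrees


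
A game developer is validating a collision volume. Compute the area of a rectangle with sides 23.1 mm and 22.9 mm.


Shape: rectangle
Length l = 23.1 mm, Width w = 22.9 mm
Formula: A = l * w
A = 23.1 * 22.9
A = 528.99
528.99 mm^2


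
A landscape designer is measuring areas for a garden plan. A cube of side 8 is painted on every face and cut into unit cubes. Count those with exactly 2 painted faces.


Large cube: 8 x 8 x 8, cut into unit cubes.
n = 8, so n - 2 = 6
Cubes with 2 painted faces lie along the edges, excluding corners.
A cube has 12 edges; each contributes (n - 2) = 6 such cubes.
Count = 12 * 6 = 72
72 unit cubes


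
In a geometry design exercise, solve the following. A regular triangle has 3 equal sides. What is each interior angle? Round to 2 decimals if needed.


Shape: regular triangle (3 sides)
Formula: interior angle = (n - 2) * 180 / n
(n - 2) = 1
(n - 2) * 180 = 180
angle = 180 / 3
angle = 60
60 degrees


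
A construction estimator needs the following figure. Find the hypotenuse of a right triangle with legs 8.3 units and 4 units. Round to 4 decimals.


Shape: right triangle
Legs a = 8.3 units, b = 4 units
Formula: c = sqrt(a^2 + b^2)
a^2 = 68.89, b^2 = 16
a^2 + b^2 = 84.89
c = sqrt(84.89)
c = 9.2136
9.2136 units


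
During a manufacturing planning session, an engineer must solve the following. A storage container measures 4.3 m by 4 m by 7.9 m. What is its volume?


Shape: rectangular prism
l = 4.3 m, w = 4 m, h = 7.9 m
Formula: V = l * w * h
V = 4.3 * 4 * 7.9
V = 17.2 * 7.9
V = 135.88
135.88 m^3


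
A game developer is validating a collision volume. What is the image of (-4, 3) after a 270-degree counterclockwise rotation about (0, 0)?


Transformation: rotation about the origin
Original point: (-4, 3)
Rule for 270 deg counterclockwise: (x, y) -> (y, -x)
Apply: (-4, 3) -> (3, 4)
(3, 4)


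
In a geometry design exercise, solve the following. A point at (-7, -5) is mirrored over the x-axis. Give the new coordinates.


Transformation: reflection
Original point: (-7, -5)
Rule for reflection over the x-axis: (x, y) -> (x, -y)
Apply: (-7, -5) -> (-7, 5)
(-7, 5)


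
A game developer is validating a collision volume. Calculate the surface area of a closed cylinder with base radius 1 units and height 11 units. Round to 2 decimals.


Shape: closed cylinder
Radius r = 1 units, Height h = 11 units
Formula: SA = 2*pi*r^2 + 2*pi*r*h = 2*pi*r*(r + h)
r + h = 12
2 * r * (r + h) = 2 * 1 * 12 = 24
SA = 24 * pi
SA = 75.4
75.4 units^2


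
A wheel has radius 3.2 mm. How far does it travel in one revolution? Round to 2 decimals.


Shape: circle
Radius r = 3.2 mm
Formula: C = 2 * pi * r
C = 2 * pi * 3.2
C = 6.4 * pi
C = 20.11
20.11 mm


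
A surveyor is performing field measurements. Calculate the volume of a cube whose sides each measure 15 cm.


Shape: cube
Side s = 15 cm
Formula: V = s^3
V = 15 * 15 * 15
V = 225 * 15
V = 3375
3375 cm^3


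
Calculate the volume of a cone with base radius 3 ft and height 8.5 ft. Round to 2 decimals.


Shape: cone
Radius r = 3 ft, Height h = 8.5 ft
Formula: V = (1/3) * pi * r^2 * h
r^2 = 9
pi * r^2 * h = pi * 9 * 8.5 = 76.5 * pi
V = 76.5 * pi / 3
V = 80.11
80.11 ft^3


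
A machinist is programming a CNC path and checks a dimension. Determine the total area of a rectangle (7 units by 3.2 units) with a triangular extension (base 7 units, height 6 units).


Composite shape: rectangle + triangle
Rectangle area = 7 * 3.2 = 22.4
Triangle area = 0.5 * 7 * 6 = 21
Total = 22.4 + 21
Total = 43.4
43.4 units^2


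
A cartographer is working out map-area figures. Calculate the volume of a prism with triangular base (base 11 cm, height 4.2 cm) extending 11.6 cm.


Shape: triangular prism
Triangle base = 11 cm, triangle height = 4.2 cm, prism length L = 11.6 cm
Formula: V = (1/2 * b * h_tri) * L
Cross-section area = 0.5 * 11 * 4.2 = 23.1
V = 23.1 * 11.6
V = 267.96
267.96 cm^3


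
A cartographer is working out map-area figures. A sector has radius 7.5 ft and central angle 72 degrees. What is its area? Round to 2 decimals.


Shape: circular sector
Radius r = 7.5 ft, Angle = 72 degrees
Formula: A = (angle/360) * pi * r^2
r^2 = 56.25
Fraction of circle = 72/360
A = (72/360) * pi * 56.25
A = 11.25 * pi
A = 35.34
35.34 ft^2


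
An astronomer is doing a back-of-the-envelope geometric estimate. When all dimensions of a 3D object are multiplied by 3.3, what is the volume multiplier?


Linear scale factor k = 3.3
Rule: under a linear scaling by k, volumes scale by k^3.
k^3 = 3.3 * 3.3 * 3.3
k^3 = 10.89 * 3.3
k^3 = 35.937
Volume scales by a factor of 35.937.
35.937 (dimensionless)


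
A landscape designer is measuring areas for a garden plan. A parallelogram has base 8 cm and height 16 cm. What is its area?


Shape: parallelogram
Base b = 8 cm, Height h = 16 cm
Formula: A = b * h
A = 8 * 16
A = 128
128 cm^2


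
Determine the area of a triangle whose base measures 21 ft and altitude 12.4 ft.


Shape: triangle
Base b = 21 ft, Height h = 12.4 ft
Formula: A = (1/2) * b * h
A = 0.5 * 21 * 12.4
A = 0.5 * 260.4
A = 130.2
130.2 ft^2
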